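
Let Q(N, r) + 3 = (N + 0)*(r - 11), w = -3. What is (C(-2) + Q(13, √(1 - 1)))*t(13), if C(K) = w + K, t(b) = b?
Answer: -1963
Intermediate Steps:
C(K) = -3 + K
Q(N, r) = -3 + N*(-11 + r) (Q(N, r) = -3 + (N + 0)*(r - 11) = -3 + N*(-11 + r))
(C(-2) + Q(13, √(1 - 1)))*t(13) = ((-3 - 2) + (-3 - 11*13 + 13*√(1 - 1)))*13 = (-5 + (-3 - 143 + 13*√0))*13 = (-5 + (-3 - 143 + 13*0))*13 = (-5 + (-3 - 143 + 0))*13 = (-5 - 146)*13 = -151*13 = -1963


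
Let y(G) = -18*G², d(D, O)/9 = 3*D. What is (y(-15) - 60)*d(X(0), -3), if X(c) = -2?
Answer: 221940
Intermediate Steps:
d(D, O) = 27*D (d(D, O) = 9*(3*D) = 27*D)
(y(-15) - 60)*d(X(0), -3) = (-18*(-15)² - 60)*(27*(-2)) = (-18*225 - 60)*(-54) = (-4050 - 60)*(-54) = -4110*(-54) = 221940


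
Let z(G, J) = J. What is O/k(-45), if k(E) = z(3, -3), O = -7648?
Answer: 7648/3 ≈ 2549.3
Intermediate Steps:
k(E) = -3
O/k(-45) = -7648/(-3) = -7648*(-⅓) = 7648/3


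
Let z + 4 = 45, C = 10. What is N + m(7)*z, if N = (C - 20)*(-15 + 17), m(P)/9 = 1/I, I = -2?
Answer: -409/2 ≈ -204.50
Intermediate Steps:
z = 41 (z = -4 + 45 = 41)
m(P) = -9/2 (m(P) = 9/(-2) = 9*(-½) = -9/2)
N = -20 (N = (10 - 20)*(-15 + 17) = -10*2 = -20)
N + m(7)*z = -20 - 9/2*41 = -20 - 369/2 = -409/2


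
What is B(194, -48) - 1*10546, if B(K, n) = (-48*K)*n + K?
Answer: 436624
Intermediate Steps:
B(K, n) = K - 48*K*n (B(K, n) = -48*K*n + K = K - 48*K*n)
B(194, -48) - 1*10546 = 194*(1 - 48*(-48)) - 1*10546 = 194*(1 + 2304) - 10546 = 194*2305 - 10546 = 447170 - 10546 = 436624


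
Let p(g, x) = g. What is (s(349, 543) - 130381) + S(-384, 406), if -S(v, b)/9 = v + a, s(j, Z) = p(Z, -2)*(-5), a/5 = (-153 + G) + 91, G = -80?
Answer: -123250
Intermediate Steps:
a = -710 (a = 5*((-153 - 80) + 91) = 5*(-233 + 91) = 5*(-142) = -710)
s(j, Z) = -5*Z (s(j, Z) = Z*(-5) = -5*Z)
S(v, b) = 6390 - 9*v (S(v, b) = -9*(v - 710) = -9*(-710 + v) = 6390 - 9*v)
(s(349, 543) - 130381) + S(-384, 406) = (-5*543 - 130381) + (6390 - 9*(-384)) = (-2715 - 130381) + (6390 + 3456) = -133096 + 9846 = -123250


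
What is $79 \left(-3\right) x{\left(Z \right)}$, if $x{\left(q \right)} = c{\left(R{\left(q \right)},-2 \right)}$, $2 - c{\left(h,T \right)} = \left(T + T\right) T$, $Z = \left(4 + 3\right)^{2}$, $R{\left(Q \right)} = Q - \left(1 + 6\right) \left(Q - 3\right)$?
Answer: $1422$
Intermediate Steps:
$R{\left(Q \right)} = 21 - 6 Q$ ($R{\left(Q \right)} = Q - 7 \left(-3 + Q\right) = Q - \left(-21 + 7 Q\right) = 21 - 6 Q$)
$Z = 49$ ($Z = 7^{2} = 49$)
$c{\left(h,T \right)} = 2 - 2 T^{2}$ ($c{\left(h,T \right)} = 2 - \left(T + T\right) T = 2 - 2 T T = 2 - 2 T^{2}$)
$x{\left(q \right)} = -6$ ($x{\left(q \right)} = 2 - 2 \left(-2\right)^{2} = 2 - 8 = -6$)
$79 \left(-3\right) x{\left(Z \right)} = 79 \left(-3\right) \left(-6\right) = \left(-237\right) \left(-6\right) = 1422$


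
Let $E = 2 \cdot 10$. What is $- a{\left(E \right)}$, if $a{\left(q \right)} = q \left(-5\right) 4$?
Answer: $400$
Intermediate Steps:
$E = 20$
$a{\left(q \right)} = - 20 q$ ($a{\left(q \right)} = - 5 q 4 = - 20 q$)
$- a{\left(E \right)} = - \left(-20\right) 20 = \left(-1\right) \left(-400\right) = 400$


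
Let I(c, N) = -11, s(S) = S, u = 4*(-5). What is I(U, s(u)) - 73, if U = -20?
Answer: -84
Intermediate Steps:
u = -20
I(U, s(u)) - 73 = -11 - 73 = -84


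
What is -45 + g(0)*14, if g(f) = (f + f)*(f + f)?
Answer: -45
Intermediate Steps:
g(f) = 4*f² (g(f) = (2*f)*(2*f) = 4*f²)
-45 + g(0)*14 = -45 + (4*0²)*14 = -45 + (4*0)*14 = -45 + 0*14 = -45 + 0 = -45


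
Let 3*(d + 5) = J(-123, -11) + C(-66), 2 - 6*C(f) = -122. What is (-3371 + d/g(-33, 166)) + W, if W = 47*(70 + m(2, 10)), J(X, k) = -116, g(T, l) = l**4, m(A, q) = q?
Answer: 2658425308805/6833998224 ≈ 389.00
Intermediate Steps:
C(f) = 62/3 (C(f) = 1/3 - 1/6*(-122) = 1/3 + 61/3 = 62/3)
d = -331/9 (d = -5 + (-116 + 62/3)/3 = -5 + (1/3)*(-286/3) = -5 - 286/9 = -331/9 ≈ -36.778)
W = 3760 (W = 47*(70 + 10) = 47*80 = 3760)
(-3371 + d/g(-33, 166)) + W = (-3371 - 331/(9*(166**4))) + 3760 = (-3371 - 331/9/759333136) + 3760 = (-3371 - 331/9*1/759333136) + 3760 = (-3371 - 331/6833998224) + 3760 = -23037408013435/6833998224 + 3760 = 2658425308805/6833998224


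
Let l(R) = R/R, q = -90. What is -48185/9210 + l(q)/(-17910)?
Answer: -14383376/2749185 ≈ -5.2319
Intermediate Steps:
l(R) = 1
-48185/9210 + l(q)/(-17910) = -48185/9210 + 1/(-17910) = -48185*1/9210 + 1*(-1/17910) = -9637/1842 - 1/17910 = -14383376/2749185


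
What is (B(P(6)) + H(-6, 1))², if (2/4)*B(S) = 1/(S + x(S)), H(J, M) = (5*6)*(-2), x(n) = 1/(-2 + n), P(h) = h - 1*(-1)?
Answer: 1155625/324 ≈ 3566.7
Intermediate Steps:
P(h) = 1 + h (P(h) = h + 1 = 1 + h)
H(J, M) = -60 (H(J, M) = 30*(-2) = -60)
B(S) = 2/(S + 1/(-2 + S))
(B(P(6)) + H(-6, 1))² = (2*(-2 + (1 + 6))/(1 + (1 + 6)*(-2 + (1 + 6))) - 60)² = (2*(-2 + 7)/(1 + 7*(-2 + 7)) - 60)² = (2*5/(1 + 7*5) - 60)² = (2*5/(1 + 35) - 60)² = (2*5/36 - 60)² = (2*(1/36)*5 - 60)² = (5/18 - 60)² = (-1075/18)² = 1155625/324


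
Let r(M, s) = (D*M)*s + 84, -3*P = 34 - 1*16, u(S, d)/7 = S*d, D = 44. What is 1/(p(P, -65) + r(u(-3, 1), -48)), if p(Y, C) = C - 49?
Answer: 1/44322 ≈ 2.2562e-5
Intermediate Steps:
u(S, d) = 7*S*d (u(S, d) = 7*(S*d) = 7*S*d)
P = -6 (P = -(34 - 1*16)/3 = -(34 - 16)/3 = -⅓*18 = -6)
p(Y, C) = -49 + C
r(M, s) = 84 + 44*M*s (r(M, s) = (44*M)*s + 84 = 44*M*s + 84 = 84 + 44*M*s)
1/(p(P, -65) + r(u(-3, 1), -48)) = 1/((-49 - 65) + (84 + 44*(7*(-3)*1)*(-48))) = 1/(-114 + (84 + 44*(-21)*(-48))) = 1/(-114 + (84 + 44352)) = 1/(-114 + 44436) = 1/44322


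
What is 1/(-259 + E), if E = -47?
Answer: -1/306 ≈ -0.0032680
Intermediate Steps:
1/(-259 + E) = 1/(-259 - 47) = 1/(-306) = -1/306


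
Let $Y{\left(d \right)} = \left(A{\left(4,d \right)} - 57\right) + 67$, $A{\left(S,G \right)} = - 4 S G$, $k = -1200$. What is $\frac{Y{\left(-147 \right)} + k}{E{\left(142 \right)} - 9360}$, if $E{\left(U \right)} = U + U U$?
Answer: $\frac{581}{5473} \approx 0.10616$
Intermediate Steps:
$E{\left(U \right)} = U + U^{2}$
$A{\left(S,G \right)} = - 4 G S$
$Y{\left(d \right)} = 10 - 16 d$ ($Y{\left(d \right)} = \left(\left(-4\right) d 4 - 57\right) + 67 = \left(- 16 d - 57\right) + 67 = \left(-57 - 16 d\right) + 67 = 10 - 16 d$)
$\frac{Y{\left(-147 \right)} + k}{E{\left(142 \right)} - 9360} = \frac{\left(10 - -2352\right) - 1200}{142 \left(1 + 142\right) - 9360} = \frac{\left(10 + 2352\right) - 1200}{142 \cdot 143 - 9360} = \frac{2362 - 1200}{20306 - 9360} = \frac{1162}{10946} = 1162 \cdot \frac{1}{10946} = \frac{581}{5473}$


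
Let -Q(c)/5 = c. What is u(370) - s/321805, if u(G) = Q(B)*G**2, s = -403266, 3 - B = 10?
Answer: 1541929060766/321805 ≈ 4.7915e+6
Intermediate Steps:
B = -7 (B = 3 - 1*10 = 3 - 10 = -7)
Q(c) = -5*c
u(G) = 35*G**2 (u(G) = (-5*(-7))*G**2 = 35*G**2)
u(370) - s/321805 = 35*370**2 - (-403266)/321805 = 35*136900 - (-403266)/321805 = 4791500 - 1*(-403266/321805) = 4791500 + 403266/321805 = 1541929060766/321805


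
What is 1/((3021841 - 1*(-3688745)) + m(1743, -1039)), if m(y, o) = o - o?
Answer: 1/6710586 ≈ 1.4902e-7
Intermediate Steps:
m(y, o) = 0
1/((3021841 - 1*(-3688745)) + m(1743, -1039)) = 1/((3021841 - 1*(-3688745)) + 0) = 1/((3021841 + 3688745) + 0) = 1/(6710586 + 0) = 1/6710586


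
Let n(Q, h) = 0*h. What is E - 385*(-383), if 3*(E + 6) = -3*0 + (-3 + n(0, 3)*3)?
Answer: 147448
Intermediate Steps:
n(Q, h) = 0
E = -7 (E = -6 + (-3*0 + (-3 + 0*3))/3 = -6 + (0 + (-3 + 0))/3 = -6 + (0 - 3)/3 = -6 + (1/3)*(-3) = -6 - 1 = -7)
E - 385*(-383) = -7 - 385*(-383) = -7 + 147455 = 147448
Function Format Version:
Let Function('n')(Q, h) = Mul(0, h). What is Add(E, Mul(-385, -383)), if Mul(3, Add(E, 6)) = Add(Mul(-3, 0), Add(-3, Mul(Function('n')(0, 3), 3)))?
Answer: 147448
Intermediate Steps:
Function('n')(Q, h) = 0
E = -7 (E = Add(-6, Mul(Rational(1, 3), Add(Mul(-3, 0), Add(-3, Mul(0, 3))))) = Add(-6, Mul(Rational(1, 3), Add(0, Add(-3, 0)))) = Add(-6, Mul(Rational(1, 3), Add(0, -3))) = Add(-6, Mul(Rational(1, 3), -3)) = Add(-6, -1) = -7)
Add(E, Mul(-385, -383)) = Add(-7, Mul(-385, -383)) = Add(-7, 147455) = 147448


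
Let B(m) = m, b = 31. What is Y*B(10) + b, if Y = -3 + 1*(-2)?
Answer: -19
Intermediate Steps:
Y = -5 (Y = -3 - 2 = -5)
Y*B(10) + b = -5*10 + 31 = -50 + 31 = -19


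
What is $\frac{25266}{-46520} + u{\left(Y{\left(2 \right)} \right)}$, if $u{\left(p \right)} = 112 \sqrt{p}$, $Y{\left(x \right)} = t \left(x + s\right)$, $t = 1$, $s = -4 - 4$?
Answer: $- \frac{12633}{23260} + 112 i \sqrt{6} \approx -0.54312 + 274.34 i$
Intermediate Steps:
$s = -8$
$Y{\left(x \right)} = -8 + x$ ($Y{\left(x \right)} = 1 \left(x - 8\right) = 1 \left(-8 + x\right) = -8 + x$)
$\frac{25266}{-46520} + u{\left(Y{\left(2 \right)} \right)} = \frac{25266}{-46520} + 112 \sqrt{-8 + 2} = 25266 \left(- \frac{1}{46520}\right) + 112 \sqrt{-6} = - \frac{12633}{23260} + 112 i \sqrt{6}$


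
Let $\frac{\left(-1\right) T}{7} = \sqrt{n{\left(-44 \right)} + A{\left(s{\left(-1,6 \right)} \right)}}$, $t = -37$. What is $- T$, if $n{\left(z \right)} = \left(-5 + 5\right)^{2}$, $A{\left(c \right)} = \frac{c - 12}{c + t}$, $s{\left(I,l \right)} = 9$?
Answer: $\frac{\sqrt{21}}{2} \approx 2.2913$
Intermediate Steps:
$A{\left(c \right)} = \frac{-12 + c}{-37 + c}$ ($A{\left(c \right)} = \frac{c - 12}{c - 37} = \frac{-12 + c}{-37 + c}$)
$n{\left(z \right)} = 0$ ($n{\left(z \right)} = 0^{2} = 0$)
$T = - \frac{\sqrt{21}}{2}$ ($T = - 7 \sqrt{0 + \frac{-12 + 9}{-37 + 9}} = - 7 \sqrt{0 + \frac{1}{-28} \left(-3\right)} = - 7 \sqrt{0 - - \frac{3}{28}} = - 7 \sqrt{0 + \frac{3}{28}} = - 7 \sqrt{\frac{3}{28}} = - 7 \frac{\sqrt{21}}{14} = - \frac{\sqrt{21}}{2} \approx -2.2913$)
$- T = - \frac{\left(-1\right) \sqrt{21}}{2} = \frac{\sqrt{21}}{2}$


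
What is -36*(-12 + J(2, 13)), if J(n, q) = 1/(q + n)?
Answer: 2148/5 ≈ 429.60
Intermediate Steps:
J(n, q) = 1/(n + q)
-36*(-12 + J(2, 13)) = -36*(-12 + 1/(2 + 13)) = -36*(-12 + 1/15) = -36*(-179/15) = 2148/5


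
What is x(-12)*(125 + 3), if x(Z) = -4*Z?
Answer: 6144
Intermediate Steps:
x(-12)*(125 + 3) = (-4*(-12))*(125 + 3) = 48*128 = 6144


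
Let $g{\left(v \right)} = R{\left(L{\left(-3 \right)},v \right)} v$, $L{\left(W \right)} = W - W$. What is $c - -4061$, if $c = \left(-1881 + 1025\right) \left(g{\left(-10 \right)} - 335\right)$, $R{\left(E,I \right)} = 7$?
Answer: $350741$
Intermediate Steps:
$L{\left(W \right)} = 0$
$g{\left(v \right)} = 7 v$
$c = 346680$ ($c = \left(-1881 + 1025\right) \left(7 \left(-10\right) - 335\right) = - 856 \left(-70 - 335\right) = \left(-856\right) \left(-405\right) = 346680$)
$c - -4061 = 346680 - -4061 = 346680 + 4061 = 350741$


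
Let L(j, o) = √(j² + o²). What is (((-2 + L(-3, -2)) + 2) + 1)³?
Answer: 40 + 16*√13 ≈ 97.689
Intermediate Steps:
(((-2 + L(-3, -2)) + 2) + 1)³ = (((-2 + √((-3)² + (-2)²)) + 2) + 1)³ = (((-2 + √(9 + 4)) + 2) + 1)³ = (((-2 + √13) + 2) + 1)³ = (√13 + 1)³ = (1 + √13)³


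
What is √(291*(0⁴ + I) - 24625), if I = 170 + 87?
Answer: √50162 ≈ 223.97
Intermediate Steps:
I = 257
√(291*(0⁴ + I) - 24625) = √(291*(0⁴ + 257) - 24625) = √(291*(0 + 257) - 24625) = √(291*257 - 24625) = √(74787 - 24625) = √50162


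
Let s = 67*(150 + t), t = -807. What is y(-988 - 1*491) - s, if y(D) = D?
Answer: 42540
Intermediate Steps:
s = -44019 (s = 67*(150 - 807) = 67*(-657) = -44019)
y(-988 - 1*491) - s = (-988 - 1*491) - 1*(-44019) = (-988 - 491) + 44019 = -1479 + 44019 = 42540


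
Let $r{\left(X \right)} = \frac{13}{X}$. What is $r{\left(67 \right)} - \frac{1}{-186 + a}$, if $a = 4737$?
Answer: $\frac{59096}{304917} \approx 0.19381$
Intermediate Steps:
$r{\left(67 \right)} - \frac{1}{-186 + a} = \frac{13}{67} - \frac{1}{-186 + 4737} = 13 \cdot \frac{1}{67} - \frac{1}{4551} = \frac{13}{67} - \frac{1}{4551} = \frac{59096}{304917}$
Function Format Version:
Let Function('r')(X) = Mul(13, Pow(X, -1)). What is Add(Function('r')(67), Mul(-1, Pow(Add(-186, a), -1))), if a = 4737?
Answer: Rational(59096, 304917) ≈ 0.19381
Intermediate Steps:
Add(Function('r')(67), Mul(-1, Pow(Add(-186, a), -1))) = Add(Mul(13, Pow(67, -1)), Mul(-1, Pow(Add(-186, 4737), -1))) = Add(Mul(13, Rational(1, 67)), Mul(-1, Pow(4551, -1))) = Add(Rational(13, 67), Mul(-1, Rational(1, 4551))) = Add(Rational(13, 67), Rational(-1, 4551)) = Rational(59096, 304917)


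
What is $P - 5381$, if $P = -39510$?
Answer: $-44891$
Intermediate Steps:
$P - 5381 = -39510 - 5381 = -44891$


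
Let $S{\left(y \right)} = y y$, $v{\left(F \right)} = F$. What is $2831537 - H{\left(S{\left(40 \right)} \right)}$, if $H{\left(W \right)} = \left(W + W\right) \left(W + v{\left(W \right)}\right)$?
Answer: $-7408463$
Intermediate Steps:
$S{\left(y \right)} = y^{2}$
$H{\left(W \right)} = 4 W^{2}$ ($H{\left(W \right)} = \left(W + W\right) \left(W + W\right) = 2 W 2 W = 4 W^{2}$)
$2831537 - H{\left(S{\left(40 \right)} \right)} = 2831537 - 4 \left(40^{2}\right)^{2} = 2831537 - 4 \cdot 1600^{2} = 2831537 - 4 \cdot 2560000 = 2831537 - 10240000 = -7408463$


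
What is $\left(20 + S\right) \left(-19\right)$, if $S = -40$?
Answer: $380$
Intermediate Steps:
$\left(20 + S\right) \left(-19\right) = \left(20 - 40\right) \left(-19\right) = \left(-20\right) \left(-19\right) = 380$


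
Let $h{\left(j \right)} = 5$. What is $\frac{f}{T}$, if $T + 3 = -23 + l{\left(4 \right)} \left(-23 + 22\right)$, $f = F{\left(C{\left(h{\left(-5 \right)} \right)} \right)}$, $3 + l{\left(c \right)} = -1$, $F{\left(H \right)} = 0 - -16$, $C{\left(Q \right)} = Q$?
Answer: $- \frac{8}{11} \approx -0.72727$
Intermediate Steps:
$F{\left(H \right)} = 16$ ($F{\left(H \right)} = 0 + 16 = 16$)
$l{\left(c \right)} = -4$ ($l{\left(c \right)} = -3 - 1 = -4$)
$f = 16$
$T = -22$ ($T = -3 - \left(23 + 4 \left(-23 + 22\right)\right) = -3 - 19 = -22$)
$\frac{f}{T} = \frac{16}{-22} = 16 \left(- \frac{1}{22}\right) = - \frac{8}{11}$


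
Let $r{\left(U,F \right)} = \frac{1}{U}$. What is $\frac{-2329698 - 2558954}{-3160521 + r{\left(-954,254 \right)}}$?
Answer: $\frac{4663774008}{3015137035} \approx 1.5468$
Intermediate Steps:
$\frac{-2329698 - 2558954}{-3160521 + r{\left(-954,254 \right)}} = \frac{-2329698 - 2558954}{-3160521 + \frac{1}{-954}} = \frac{-2329698 - 2558954}{-3160521 - \frac{1}{954}} = \frac{-2329698 - 2558954}{- \frac{3015137035}{954}} = \left(-4888652\right) \left(- \frac{954}{3015137035}\right) = \frac{4663774008}{3015137035}$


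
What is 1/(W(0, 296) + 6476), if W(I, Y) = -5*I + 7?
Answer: 1/6483 ≈ 0.00015425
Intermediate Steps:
W(I, Y) = 7 - 5*I
1/(W(0, 296) + 6476) = 1/((7 - 5*0) + 6476) = 1/((7 + 0) + 6476) = 1/(7 + 6476) = 1/6483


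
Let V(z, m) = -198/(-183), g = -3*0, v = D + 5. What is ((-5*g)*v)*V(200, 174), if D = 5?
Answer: 0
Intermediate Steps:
v = 10 (v = 5 + 5 = 10)
g = 0
V(z, m) = 66/61 (V(z, m) = -198*(-1/183) = 66/61)
((-5*g)*v)*V(200, 174) = (-5*0*10)*(66/61) = (0*10)*(66/61) = 0*(66/61) = 0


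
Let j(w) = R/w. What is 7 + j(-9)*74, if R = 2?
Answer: -85/9 ≈ -9.4444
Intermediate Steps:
j(w) = 2/w
7 + j(-9)*74 = 7 + (2/(-9))*74 = 7 + (2*(-1/9))*74 = 7 - 2/9*74 = 7 - 148/9 = -85/9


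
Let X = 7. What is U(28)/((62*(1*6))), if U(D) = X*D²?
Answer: 1372/93 ≈ 14.753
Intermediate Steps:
U(D) = 7*D²
U(28)/((62*(1*6))) = (7*28²)/((62*(1*6))) = (7*784)/((62*6)) = 5488/372 = 5488*(1/372) = 1372/93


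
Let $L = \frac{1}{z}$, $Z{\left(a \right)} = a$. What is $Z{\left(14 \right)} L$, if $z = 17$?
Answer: $\frac{14}{17} \approx 0.82353$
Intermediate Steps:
$L = \frac{1}{17} \approx 0.058824$
$Z{\left(14 \right)} L = 14 \cdot \frac{1}{17} = \frac{14}{17}$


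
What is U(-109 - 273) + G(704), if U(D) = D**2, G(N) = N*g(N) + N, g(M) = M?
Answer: 642244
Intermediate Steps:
G(N) = N + N**2 (G(N) = N*N + N = N**2 + N = N + N**2)
U(-109 - 273) + G(704) = (-109 - 273)**2 + 704*(1 + 704) = (-382)**2 + 704*705 = 145924 + 496320 = 642244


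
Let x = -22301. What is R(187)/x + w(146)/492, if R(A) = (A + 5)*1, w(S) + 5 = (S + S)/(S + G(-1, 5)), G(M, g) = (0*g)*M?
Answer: -53789/3657364 ≈ -0.014707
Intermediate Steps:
G(M, g) = 0 (G(M, g) = 0*M = 0)
w(S) = -3 (w(S) = -5 + (S + S)/(S + 0) = -5 + (2*S)/S = -5 + 2 = -3)
R(A) = 5 + A (R(A) = (5 + A)*1 = 5 + A)
R(187)/x + w(146)/492 = (5 + 187)/(-22301) - 3/492 = 192*(-1/22301) - 3*1/492 = -192/22301 - 1/164 = -53789/3657364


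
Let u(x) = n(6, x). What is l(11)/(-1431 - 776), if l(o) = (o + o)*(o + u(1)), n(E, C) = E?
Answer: -374/2207 ≈ -0.16946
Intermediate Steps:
u(x) = 6
l(o) = 2*o*(6 + o) (l(o) = (o + o)*(o + 6) = (2*o)*(6 + o) = 2*o*(6 + o))
l(11)/(-1431 - 776) = (2*11*(6 + 11))/(-1431 - 776) = (2*11*17)/(-2207) = -1/2207*374 = -374/2207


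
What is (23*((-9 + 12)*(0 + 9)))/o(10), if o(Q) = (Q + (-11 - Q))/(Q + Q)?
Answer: -12420/11 ≈ -1129.1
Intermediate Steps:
o(Q) = -11/(2*Q) (o(Q) = -11*1/(2*Q) = -11/(2*Q))
(23*((-9 + 12)*(0 + 9)))/o(10) = (23*((-9 + 12)*(0 + 9)))/((-11/2/10)) = (23*(3*9))/((-11/2*1/10)) = (23*27)/(-11/20) = 621*(-20/11) = -12420/11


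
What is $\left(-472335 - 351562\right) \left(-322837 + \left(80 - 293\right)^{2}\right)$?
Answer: $228605052796$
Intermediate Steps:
$\left(-472335 - 351562\right) \left(-322837 + \left(80 - 293\right)^{2}\right) = - 823897 \left(-322837 + \left(-213\right)^{2}\right) = - 823897 \left(-322837 + 45369\right) = \left(-823897\right) \left(-277468\right) = 228605052796$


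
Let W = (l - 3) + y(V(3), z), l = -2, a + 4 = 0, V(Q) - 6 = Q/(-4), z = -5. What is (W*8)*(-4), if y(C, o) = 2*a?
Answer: 416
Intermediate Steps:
V(Q) = 6 - Q/4 (V(Q) = 6 + Q/(-4) = 6 + Q*(-1/4) = 6 - Q/4)
a = -4 (a = -4 + 0 = -4)
y(C, o) = -8 (y(C, o) = 2*(-4) = -8)
W = -13 (W = (-2 - 3) - 8 = -5 - 8 = -13)
(W*8)*(-4) = -13*8*(-4) = -104*(-4) = 416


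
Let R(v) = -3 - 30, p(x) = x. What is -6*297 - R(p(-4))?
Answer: -1749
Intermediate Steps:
R(v) = -33
-6*297 - R(p(-4)) = -6*297 - 1*(-33) = -1782 + 33 = -1749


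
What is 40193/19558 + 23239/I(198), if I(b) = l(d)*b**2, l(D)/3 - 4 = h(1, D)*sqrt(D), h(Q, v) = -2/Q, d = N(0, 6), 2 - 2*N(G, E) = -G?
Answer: 450403027/209114136 ≈ 2.1539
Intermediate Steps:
N(G, E) = 1 + G/2 (N(G, E) = 1 - (-1)*G/2 = 1 + G/2)
d = 1 (d = 1 + (1/2)*0 = 1 + 0 = 1)
l(D) = 12 - 6*sqrt(D) (l(D) = 12 + 3*((-2/1)*sqrt(D)) = 12 + 3*((-2*1)*sqrt(D)) = 12 + 3*(-2*sqrt(D)) = 12 - 6*sqrt(D))
I(b) = 6*b**2 (I(b) = (12 - 6*sqrt(1))*b**2 = (12 - 6*1)*b**2 = (12 - 6)*b**2 = 6*b**2)
40193/19558 + 23239/I(198) = 40193/19558 + 23239/((6*198**2)) = 40193*(1/19558) + 23239/((6*39204)) = 40193/19558 + 23239/235224 = 450403027/209114136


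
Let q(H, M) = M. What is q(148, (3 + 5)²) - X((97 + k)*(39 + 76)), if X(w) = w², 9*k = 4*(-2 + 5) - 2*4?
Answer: -10171725841/81 ≈ -1.2558e+8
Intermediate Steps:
k = 4/9 (k = (4*(-2 + 5) - 2*4)/9 = (4*3 - 8)/9 = (12 - 8)/9 = (⅑)*4 = 4/9 ≈ 0.44444)
q(148, (3 + 5)²) - X((97 + k)*(39 + 76)) = (3 + 5)² - ((97 + 4/9)*(39 + 76))² = 8² - ((877/9)*115)² = 64 - (100855/9)² = 64 - 1*10171731025/81 = 64 - 10171731025/81 = -10171725841/81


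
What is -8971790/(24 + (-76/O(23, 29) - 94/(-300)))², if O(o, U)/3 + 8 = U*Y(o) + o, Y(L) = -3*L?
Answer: -199049052548475000/13128817403641 ≈ -15161.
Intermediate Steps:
O(o, U) = -24 + 3*o - 9*U*o (O(o, U) = -24 + 3*(U*(-3*o) + o) = -24 + 3*(-3*U*o + o) = -24 + 3*(o - 3*U*o) = -24 + (3*o - 9*U*o) = -24 + 3*o - 9*U*o)
-8971790/(24 + (-76/O(23, 29) - 94/(-300)))² = -8971790/(24 + (-76/(-24 + 3*23 - 9*29*23) - 94/(-300)))² = -8971790/(24 + (-76/(-24 + 69 - 6003) - 94*(-1/300)))² = -8971790/(24 + (-76/(-5958) + 47/150))² = -8971790/(24 + (-76*(-1/5958) + 47/150))² = -8971790/(24 + (38/2979 + 47/150))² = -8971790/(24 + 48571/148950)² = -8971790/((3623371/148950)²) = -8971790/13128817403641/22186102500 = -8971790*22186102500/13128817403641 = -199049052548475000/13128817403641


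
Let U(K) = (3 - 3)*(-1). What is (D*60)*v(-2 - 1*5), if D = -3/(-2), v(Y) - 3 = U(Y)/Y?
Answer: 270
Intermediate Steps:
U(K) = 0 (U(K) = 0*(-1) = 0)
v(Y) = 3 (v(Y) = 3 + 0/Y = 3 + 0 = 3)
D = 3/2 (D = -3*(-1/2) = 3/2 ≈ 1.5000)
(D*60)*v(-2 - 1*5) = ((3/2)*60)*3 = 90*3 = 270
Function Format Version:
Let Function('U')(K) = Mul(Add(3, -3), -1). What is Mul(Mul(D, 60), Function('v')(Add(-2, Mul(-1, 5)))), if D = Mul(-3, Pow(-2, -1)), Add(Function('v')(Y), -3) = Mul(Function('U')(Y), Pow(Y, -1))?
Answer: 270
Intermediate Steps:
Function('U')(K) = 0 (Function('U')(K) = Mul(0, -1) = 0)
Function('v')(Y) = 3 (Function('v')(Y) = Add(3, Mul(0, Pow(Y, -1))) = Add(3, 0) = 3)
D = Rational(3, 2) (D = Mul(-3, Rational(-1, 2)) = Rational(3, 2) ≈ 1.5000)
Mul(Mul(D, 60), Function('v')(Add(-2, Mul(-1, 5)))) = Mul(Mul(Rational(3, 2), 60), 3) = Mul(90, 3) = 270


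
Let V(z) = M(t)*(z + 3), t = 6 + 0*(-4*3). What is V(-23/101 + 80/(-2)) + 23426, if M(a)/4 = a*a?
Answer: 1824586/101 ≈ 18065.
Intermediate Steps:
t = 6 (t = 6 + 0*(-12) = 6 + 0 = 6)
M(a) = 4*a**2 (M(a) = 4*(a*a) = 4*a**2)
V(z) = 432 + 144*z (V(z) = (4*6**2)*(z + 3) = (4*36)*(3 + z) = 144*(3 + z) = 432 + 144*z)
V(-23/101 + 80/(-2)) + 23426 = (432 + 144*(-23/101 + 80/(-2))) + 23426 = (432 + 144*(-23*1/101 + 80*(-1/2))) + 23426 = (432 + 144*(-23/101 - 40)) + 23426 = (432 + 144*(-4063/101)) + 23426 = (432 - 585072/101) + 23426 = -541440/101 + 23426 = 1824586/101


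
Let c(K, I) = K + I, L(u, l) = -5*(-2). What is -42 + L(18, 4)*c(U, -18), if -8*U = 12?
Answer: -237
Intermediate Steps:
L(u, l) = 10
U = -3/2 (U = -⅛*12 = -3/2 ≈ -1.5000)
c(K, I) = I + K
-42 + L(18, 4)*c(U, -18) = -42 + 10*(-18 - 3/2) = -42 + 10*(-39/2) = -42 - 195 = -237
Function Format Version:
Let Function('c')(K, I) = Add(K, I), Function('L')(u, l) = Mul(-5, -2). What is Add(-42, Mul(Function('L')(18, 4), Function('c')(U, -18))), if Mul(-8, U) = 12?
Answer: -237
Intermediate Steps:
Function('L')(u, l) = 10
U = Rational(-3, 2) (U = Mul(Rational(-1, 8), 12) = Rational(-3, 2) ≈ -1.5000)
Function('c')(K, I) = Add(I, K)
Add(-42, Mul(Function('L')(18, 4), Function('c')(U, -18))) = Add(-42, Mul(10, Add(-18, Rational(-3, 2)))) = Add(-42, Mul(10, Rational(-39, 2))) = Add(-42, -195) = -237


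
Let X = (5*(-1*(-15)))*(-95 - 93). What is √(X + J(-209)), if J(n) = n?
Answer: I*√14309 ≈ 119.62*I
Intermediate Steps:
X = -14100 (X = (5*15)*(-188) = 75*(-188) = -14100)
√(X + J(-209)) = √(-14100 - 209) = √(-14309) = I*√14309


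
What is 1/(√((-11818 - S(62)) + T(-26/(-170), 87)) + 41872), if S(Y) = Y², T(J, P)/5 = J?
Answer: 711824/29805760769 - I*√4526097/29805760769 ≈ 2.3882e-5 - 7.1378e-8*I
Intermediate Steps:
T(J, P) = 5*J
1/(√((-11818 - S(62)) + T(-26/(-170), 87)) + 41872) = 1/(√((-11818 - 1*62²) + 5*(-26/(-170))) + 41872) = 1/(√((-11818 - 1*3844) + 5*(-26*(-1/170))) + 41872) = 1/(√((-11818 - 3844) + 5*(13/85)) + 41872) = 1/(√(-15662 + 13/17) + 41872) = 1/(√(-266241/17) + 41872) = 1/(I*√4526097/17 + 41872) = 1/(41872 + I*√4526097/17)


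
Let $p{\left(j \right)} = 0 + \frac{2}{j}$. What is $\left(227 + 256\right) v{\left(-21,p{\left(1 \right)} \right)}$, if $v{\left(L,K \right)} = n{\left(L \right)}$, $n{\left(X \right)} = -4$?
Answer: $-1932$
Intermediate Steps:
$p{\left(j \right)} = \frac{2}{j}$
$v{\left(L,K \right)} = -4$
$\left(227 + 256\right) v{\left(-21,p{\left(1 \right)} \right)} = \left(227 + 256\right) \left(-4\right) = 483 \left(-4\right) = -1932$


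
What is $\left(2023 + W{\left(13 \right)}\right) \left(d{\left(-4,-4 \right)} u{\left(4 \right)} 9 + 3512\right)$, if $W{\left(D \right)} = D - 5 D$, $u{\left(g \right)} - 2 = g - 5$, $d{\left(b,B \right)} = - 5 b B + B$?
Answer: $5432076$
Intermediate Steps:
$d{\left(b,B \right)} = B - 5 B b$ ($d{\left(b,B \right)} = - 5 B b + B = B - 5 B b$)
$u{\left(g \right)} = -3 + g$ ($u{\left(g \right)} = 2 + \left(g - 5\right) = 2 + \left(-5 + g\right) = -3 + g$)
$W{\left(D \right)} = - 4 D$
$\left(2023 + W{\left(13 \right)}\right) \left(d{\left(-4,-4 \right)} u{\left(4 \right)} 9 + 3512\right) = \left(2023 - 52\right) \left(- 4 \left(1 - -20\right) \left(-3 + 4\right) 9 + 3512\right) = \left(2023 - 52\right) \left(- 4 \left(1 + 20\right) 1 \cdot 9 + 3512\right) = 1971 \left(\left(-4\right) 21 \cdot 1 \cdot 9 + 3512\right) = 1971 \left(\left(-84\right) 1 \cdot 9 + 3512\right) = 1971 \left(\left(-84\right) 9 + 3512\right) = 1971 \left(-756 + 3512\right) = 1971 \cdot 2756 = 5432076$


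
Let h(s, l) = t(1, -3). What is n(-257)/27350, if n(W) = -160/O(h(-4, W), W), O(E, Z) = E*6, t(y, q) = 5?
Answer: -8/41025 ≈ -0.00019500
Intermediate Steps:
h(s, l) = 5
O(E, Z) = 6*E
n(W) = -16/3 (n(W) = -160/(6*5) = -160/30 = -160*1/30 = -16/3)
n(-257)/27350 = -16/3/27350 = -16/3*1/27350 = -8/41025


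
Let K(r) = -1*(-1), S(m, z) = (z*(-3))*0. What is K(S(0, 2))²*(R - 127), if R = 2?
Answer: -125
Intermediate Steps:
S(m, z) = 0 (S(m, z) = -3*z*0 = 0)
K(r) = 1
K(S(0, 2))²*(R - 127) = 1²*(2 - 127) = 1*(-125) = -125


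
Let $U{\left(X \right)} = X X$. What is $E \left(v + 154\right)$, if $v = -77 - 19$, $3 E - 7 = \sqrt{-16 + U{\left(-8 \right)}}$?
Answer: $\frac{406}{3} + \frac{232 \sqrt{3}}{3} \approx 269.28$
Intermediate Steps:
$U{\left(X \right)} = X^{2}$
$E = \frac{7}{3} + \frac{4 \sqrt{3}}{3}$ ($E = \frac{7}{3} + \frac{\sqrt{-16 + \left(-8\right)^{2}}}{3} = \frac{7}{3} + \frac{\sqrt{-16 + 64}}{3} = \frac{7}{3} + \frac{\sqrt{48}}{3} = \frac{7}{3} + \frac{4 \sqrt{3}}{3} \approx 4.6427$)
$v = -96$
$E \left(v + 154\right) = \left(\frac{7}{3} + \frac{4 \sqrt{3}}{3}\right) \left(-96 + 154\right) = \left(\frac{7}{3} + \frac{4 \sqrt{3}}{3}\right) 58 = \frac{406}{3} + \frac{232 \sqrt{3}}{3}$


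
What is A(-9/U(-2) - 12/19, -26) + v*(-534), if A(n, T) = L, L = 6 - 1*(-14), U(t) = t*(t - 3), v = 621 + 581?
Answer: -641848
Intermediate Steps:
v = 1202
U(t) = t*(-3 + t)
L = 20 (L = 6 + 14 = 20)
A(n, T) = 20
A(-9/U(-2) - 12/19, -26) + v*(-534) = 20 + 1202*(-534) = 20 - 641868 = -641848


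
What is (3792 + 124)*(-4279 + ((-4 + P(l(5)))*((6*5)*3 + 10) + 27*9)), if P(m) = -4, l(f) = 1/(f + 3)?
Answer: -18937776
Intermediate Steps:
l(f) = 1/(3 + f)
(3792 + 124)*(-4279 + ((-4 + P(l(5)))*((6*5)*3 + 10) + 27*9)) = (3792 + 124)*(-4279 + ((-4 - 4)*((6*5)*3 + 10) + 27*9)) = 3916*(-4279 + (-8*(30*3 + 10) + 243)) = 3916*(-4279 + (-8*(90 + 10) + 243)) = 3916*(-4279 + (-8*100 + 243)) = 3916*(-4279 + (-800 + 243)) = 3916*(-4279 - 557) = 3916*(-4836) = -18937776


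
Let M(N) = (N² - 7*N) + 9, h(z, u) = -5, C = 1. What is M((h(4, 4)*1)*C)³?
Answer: 328509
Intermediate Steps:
M(N) = 9 + N² - 7*N
M((h(4, 4)*1)*C)³ = (9 + (-5*1*1)² - 7*(-5*1))³ = (9 + (-5*1)² - (-35))³ = (9 + (-5)² - 7*(-5))³ = (9 + 25 + 35)³ = 69³ = 328509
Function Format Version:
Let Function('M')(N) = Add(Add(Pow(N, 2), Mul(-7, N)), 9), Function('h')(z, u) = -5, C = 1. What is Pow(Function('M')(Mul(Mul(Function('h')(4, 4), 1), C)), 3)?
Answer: 328509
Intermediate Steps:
Function('M')(N) = Add(9, Pow(N, 2), Mul(-7, N))
Pow(Function('M')(Mul(Mul(Function('h')(4, 4), 1), C)), 3) = Pow(Add(9, Pow(Mul(Mul(-5, 1), 1), 2), Mul(-7, Mul(Mul(-5, 1), 1))), 3) = Pow(Add(9, Pow(Mul(-5, 1), 2), Mul(-7, Mul(-5, 1))), 3) = Pow(Add(9, Pow(-5, 2), Mul(-7, -5)), 3) = Pow(Add(9, 25, 35), 3) = Pow(69, 3) = 328509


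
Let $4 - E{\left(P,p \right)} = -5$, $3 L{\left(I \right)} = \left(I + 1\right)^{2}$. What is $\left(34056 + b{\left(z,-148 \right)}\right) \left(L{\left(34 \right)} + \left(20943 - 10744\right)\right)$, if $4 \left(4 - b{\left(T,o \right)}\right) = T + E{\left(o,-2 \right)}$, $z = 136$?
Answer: $\frac{721802515}{2} \approx 3.609 \cdot 10^{8}$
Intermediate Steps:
$L{\left(I \right)} = \frac{\left(1 + I\right)^{2}}{3}$ ($L{\left(I \right)} = \frac{\left(I + 1\right)^{2}}{3} = \frac{\left(1 + I\right)^{2}}{3}$)
$E{\left(P,p \right)} = 9$ ($E{\left(P,p \right)} = 4 - -5 = 4 + 5 = 9$)
$b{\left(T,o \right)} = \frac{7}{4} - \frac{T}{4}$ ($b{\left(T,o \right)} = 4 - \frac{T + 9}{4} = 4 - \frac{9 + T}{4} = 4 - \left(\frac{9}{4} + \frac{T}{4}\right) = \frac{7}{4} - \frac{T}{4}$)
$\left(34056 + b{\left(z,-148 \right)}\right) \left(L{\left(34 \right)} + \left(20943 - 10744\right)\right) = \left(34056 + \left(\frac{7}{4} - 34\right)\right) \left(\frac{\left(1 + 34\right)^{2}}{3} + \left(20943 - 10744\right)\right) = \left(34056 + \left(\frac{7}{4} - 34\right)\right) \left(\frac{35^{2}}{3} + \left(20943 - 10744\right)\right) = \left(34056 - \frac{129}{4}\right) \left(\frac{1}{3} \cdot 1225 + 10199\right) = \frac{136095 \left(\frac{1225}{3} + 10199\right)}{4} = \frac{136095}{4} \cdot \frac{31822}{3} = \frac{721802515}{2}$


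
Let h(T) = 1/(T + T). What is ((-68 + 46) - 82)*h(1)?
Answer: -52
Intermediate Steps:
h(T) = 1/(2*T)
((-68 + 46) - 82)*h(1) = ((-68 + 46) - 82)*((½)/1) = (-22 - 82)*((½)*1) = -104*½ = -52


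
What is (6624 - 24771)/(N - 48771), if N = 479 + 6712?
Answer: 6049/13860 ≈ 0.43644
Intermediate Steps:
N = 7191
(6624 - 24771)/(N - 48771) = (6624 - 24771)/(7191 - 48771) = -18147/(-41580) = -18147*(-1/41580) = 6049/13860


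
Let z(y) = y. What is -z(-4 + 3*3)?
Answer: -5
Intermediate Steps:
-z(-4 + 3*3) = -(-4 + 3*3) = -(-4 + 9) = -1*5 = -5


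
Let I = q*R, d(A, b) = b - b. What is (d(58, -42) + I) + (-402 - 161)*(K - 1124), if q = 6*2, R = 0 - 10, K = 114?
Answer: 568510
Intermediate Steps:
R = -10
q = 12
d(A, b) = 0
I = -120 (I = 12*(-10) = -120)
(d(58, -42) + I) + (-402 - 161)*(K - 1124) = (0 - 120) + (-402 - 161)*(114 - 1124) = -120 - 563*(-1010) = -120 + 568630 = 568510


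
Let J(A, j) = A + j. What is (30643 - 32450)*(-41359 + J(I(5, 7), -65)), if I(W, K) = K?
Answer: 74840519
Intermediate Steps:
(30643 - 32450)*(-41359 + J(I(5, 7), -65)) = (30643 - 32450)*(-41359 + (7 - 65)) = -1807*(-41359 - 58) = -1807*(-41417) = 74840519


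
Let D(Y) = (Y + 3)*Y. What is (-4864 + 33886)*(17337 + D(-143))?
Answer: 1084174854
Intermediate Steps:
D(Y) = Y*(3 + Y) (D(Y) = (3 + Y)*Y = Y*(3 + Y))
(-4864 + 33886)*(17337 + D(-143)) = (-4864 + 33886)*(17337 - 143*(3 - 143)) = 29022*(17337 - 143*(-140)) = 29022*(17337 + 20020) = 29022*37357 = 1084174854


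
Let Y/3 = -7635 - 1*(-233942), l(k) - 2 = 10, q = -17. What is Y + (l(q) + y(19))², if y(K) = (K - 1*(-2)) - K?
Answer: 679117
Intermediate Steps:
l(k) = 12 (l(k) = 2 + 10 = 12)
y(K) = 2 (y(K) = (K + 2) - K = (2 + K) - K = 2)
Y = 678921 (Y = 3*(-7635 - 1*(-233942)) = 3*(-7635 + 233942) = 3*226307 = 678921)
Y + (l(q) + y(19))² = 678921 + (12 + 2)² = 678921 + 14² = 678921 + 196 = 679117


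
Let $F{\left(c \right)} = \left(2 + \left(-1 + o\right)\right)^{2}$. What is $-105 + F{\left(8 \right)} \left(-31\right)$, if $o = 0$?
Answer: $-136$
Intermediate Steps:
$F{\left(c \right)} = 1$ ($F{\left(c \right)} = \left(2 + \left(-1 + 0\right)\right)^{2} = \left(2 - 1\right)^{2} = 1^{2} = 1$)
$-105 + F{\left(8 \right)} \left(-31\right) = -105 + 1 \left(-31\right) = -105 - 31 = -136$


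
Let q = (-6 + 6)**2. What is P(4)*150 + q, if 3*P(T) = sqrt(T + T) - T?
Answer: -200 + 100*sqrt(2) ≈ -58.579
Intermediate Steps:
P(T) = -T/3 + sqrt(2)*sqrt(T)/3 (P(T) = (sqrt(T + T) - T)/3 = (sqrt(2*T) - T)/3 = (sqrt(2)*sqrt(T) - T)/3 = (-T + sqrt(2)*sqrt(T))/3 = -T/3 + sqrt(2)*sqrt(T)/3)
q = 0 (q = 0**2 = 0)
P(4)*150 + q = (-1/3*4 + sqrt(2)*sqrt(4)/3)*150 + 0 = (-4/3 + (1/3)*sqrt(2)*2)*150 + 0 = (-4/3 + 2*sqrt(2)/3)*150 + 0 = (-200 + 100*sqrt(2)) + 0 = -200 + 100*sqrt(2)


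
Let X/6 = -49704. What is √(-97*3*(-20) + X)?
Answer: 118*I*√21 ≈ 540.74*I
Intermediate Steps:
X = -298224 (X = 6*(-49704) = -298224)
√(-97*3*(-20) + X) = √(-97*3*(-20) - 298224) = √(-291*(-20) - 298224) = √(5820 - 298224) = √(-292404) = 118*I*√21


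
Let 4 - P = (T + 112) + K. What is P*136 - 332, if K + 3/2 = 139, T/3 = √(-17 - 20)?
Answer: -33720 - 408*I*√37 ≈ -33720.0 - 2481.8*I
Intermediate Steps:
T = 3*I*√37 (T = 3*√(-17 - 20) = 3*√(-37) = 3*(I*√37) = 3*I*√37 ≈ 18.248*I)
K = 275/2 (K = -3/2 + 139 = 275/2 ≈ 137.50)
P = -491/2 - 3*I*√37 (P = 4 - ((3*I*√37 + 112) + 275/2) = 4 - ((112 + 3*I*√37) + 275/2) = 4 - (499/2 + 3*I*√37) = 4 + (-499/2 - 3*I*√37) = -491/2 - 3*I*√37 ≈ -245.5 - 18.248*I)
P*136 - 332 = (-491/2 - 3*I*√37)*136 - 332 = (-33388 - 408*I*√37) - 332 = -33720 - 408*I*√37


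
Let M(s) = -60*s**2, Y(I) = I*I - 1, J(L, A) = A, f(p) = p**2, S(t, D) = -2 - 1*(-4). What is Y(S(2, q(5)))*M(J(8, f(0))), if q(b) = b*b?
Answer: 0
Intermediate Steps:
q(b) = b**2
S(t, D) = 2 (S(t, D) = -2 + 4 = 2)
Y(I) = -1 + I**2 (Y(I) = I**2 - 1 = -1 + I**2)
Y(S(2, q(5)))*M(J(8, f(0))) = (-1 + 2**2)*(-60*(0**2)**2) = (-1 + 4)*(-60*0**2) = 3*(-60*0) = 3*0 = 0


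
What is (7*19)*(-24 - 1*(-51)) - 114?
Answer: 3477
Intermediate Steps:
(7*19)*(-24 - 1*(-51)) - 114 = 133*(-24 + 51) - 114 = 133*27 - 114 = 3591 - 114 = 3477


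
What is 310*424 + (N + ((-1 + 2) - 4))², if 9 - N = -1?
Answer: 131489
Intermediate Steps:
N = 10 (N = 9 - 1*(-1) = 9 + 1 = 10)
310*424 + (N + ((-1 + 2) - 4))² = 310*424 + (10 + ((-1 + 2) - 4))² = 131440 + (10 + (1 - 4))² = 131440 + (10 - 3)² = 131440 + 7² = 131440 + 49 = 131489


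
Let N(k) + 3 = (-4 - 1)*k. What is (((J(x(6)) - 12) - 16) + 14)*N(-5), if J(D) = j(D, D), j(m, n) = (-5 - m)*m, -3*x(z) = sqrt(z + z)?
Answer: -1012/3 + 220*sqrt(3)/3 ≈ -210.32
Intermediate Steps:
x(z) = -sqrt(2)*sqrt(z)/3 (x(z) = -sqrt(z + z)/3 = -sqrt(2)*sqrt(z)/3)
j(m, n) = m*(-5 - m)
J(D) = -D*(5 + D)
N(k) = -3 - 5*k (N(k) = -3 + (-4 - 1)*k = -3 - 5*k)
(((J(x(6)) - 12) - 16) + 14)*N(-5) = (((-(-sqrt(2)*sqrt(6)/3)*(5 - sqrt(2)*sqrt(6)/3) - 12) - 16) + 14)*(-3 - 5*(-5)) = (((-(-2*sqrt(3)/3)*(5 - 2*sqrt(3)/3) - 12) - 16) + 14)*(-3 + 25) = (((2*sqrt(3)*(5 - 2*sqrt(3)/3)/3 - 12) - 16) + 14)*22 = (((-12 + 2*sqrt(3)*(5 - 2*sqrt(3)/3)/3) - 16) + 14)*22 = ((-28 + 2*sqrt(3)*(5 - 2*sqrt(3)/3)/3) + 14)*22 = (-14 + 2*sqrt(3)*(5 - 2*sqrt(3)/3)/3)*22 = -308 + 44*sqrt(3)*(5 - 2*sqrt(3)/3)/3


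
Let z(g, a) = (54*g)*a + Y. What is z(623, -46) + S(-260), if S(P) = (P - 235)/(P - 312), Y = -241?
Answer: -80484151/52 ≈ -1.5478e+6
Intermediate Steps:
S(P) = (-235 + P)/(-312 + P)
z(g, a) = -241 + 54*a*g (z(g, a) = (54*g)*a - 241 = 54*a*g - 241 = -241 + 54*a*g)
z(623, -46) + S(-260) = (-241 + 54*(-46)*623) + (-235 - 260)/(-312 - 260) = (-241 - 1547532) - 495/(-572) = -1547773 - 1/572*(-495) = -1547773 + 45/52 = -80484151/52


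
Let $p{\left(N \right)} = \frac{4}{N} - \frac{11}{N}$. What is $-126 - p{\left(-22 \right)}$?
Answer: $- \frac{2779}{22} \approx -126.32$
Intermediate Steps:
$p{\left(N \right)} = - \frac{7}{N}$
$-126 - p{\left(-22 \right)} = -126 - - \frac{7}{-22} = -126 - \left(-7\right) \left(- \frac{1}{22}\right) = -126 - \frac{7}{22} = - \frac{2779}{22}$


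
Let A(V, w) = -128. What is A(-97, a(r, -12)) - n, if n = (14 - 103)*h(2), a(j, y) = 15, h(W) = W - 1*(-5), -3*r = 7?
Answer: 495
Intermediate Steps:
r = -7/3 (r = -⅓*7 = -7/3 ≈ -2.3333)
h(W) = 5 + W (h(W) = W + 5 = 5 + W)
n = -623 (n = (14 - 103)*(5 + 2) = -89*7 = -623)
A(-97, a(r, -12)) - n = -128 - 1*(-623) = -128 + 623 = 495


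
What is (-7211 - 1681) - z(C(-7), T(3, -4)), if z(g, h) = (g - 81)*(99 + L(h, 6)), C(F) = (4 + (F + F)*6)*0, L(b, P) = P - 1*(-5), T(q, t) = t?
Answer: 18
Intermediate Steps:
L(b, P) = 5 + P (L(b, P) = P + 5 = 5 + P)
C(F) = 0 (C(F) = (4 + (2*F)*6)*0 = (4 + 12*F)*0 = 0)
z(g, h) = -8910 + 110*g (z(g, h) = (g - 81)*(99 + (5 + 6)) = (-81 + g)*(99 + 11) = (-81 + g)*110 = -8910 + 110*g)
(-7211 - 1681) - z(C(-7), T(3, -4)) = (-7211 - 1681) - (-8910 + 110*0) = -8892 - (-8910 + 0) = -8892 - 1*(-8910) = -8892 + 8910 = 18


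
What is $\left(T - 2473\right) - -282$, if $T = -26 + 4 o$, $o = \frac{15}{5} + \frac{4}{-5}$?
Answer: $- \frac{11041}{5} \approx -2208.2$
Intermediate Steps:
$o = \frac{11}{5}$ ($o = 15 \cdot \frac{1}{5} + 4 \left(- \frac{1}{5}\right) = 3 - \frac{4}{5} = \frac{11}{5} \approx 2.2$)
$T = - \frac{86}{5}$ ($T = -26 + 4 \cdot \frac{11}{5} = -26 + \frac{44}{5} = - \frac{86}{5} \approx -17.2$)
$\left(T - 2473\right) - -282 = \left(- \frac{86}{5} - 2473\right) - -282 = - \frac{12451}{5} + 282 = - \frac{11041}{5}$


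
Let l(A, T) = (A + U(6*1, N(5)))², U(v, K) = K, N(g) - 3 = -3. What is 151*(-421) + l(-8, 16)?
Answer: -63507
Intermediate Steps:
N(g) = 0 (N(g) = 3 - 3 = 0)
l(A, T) = A² (l(A, T) = (A + 0)² = A²)
151*(-421) + l(-8, 16) = 151*(-421) + (-8)² = -63571 + 64 = -63507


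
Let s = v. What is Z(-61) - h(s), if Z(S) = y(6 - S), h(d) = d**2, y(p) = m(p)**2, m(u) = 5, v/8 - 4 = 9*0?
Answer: -999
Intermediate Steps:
v = 32 (v = 32 + 8*(9*0) = 32 + 8*0 = 32 + 0 = 32)
s = 32
y(p) = 25 (y(p) = 5**2 = 25)
Z(S) = 25
Z(-61) - h(s) = 25 - 1*32**2 = 25 - 1*1024 = 25 - 1024 = -999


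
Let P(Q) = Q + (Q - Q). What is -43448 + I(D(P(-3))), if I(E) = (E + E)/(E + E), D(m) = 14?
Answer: -43447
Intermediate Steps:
P(Q) = Q (P(Q) = Q + 0 = Q)
I(E) = 1 (I(E) = (2*E)/((2*E)) = (2*E)*(1/(2*E)) = 1)
-43448 + I(D(P(-3))) = -43448 + 1 = -43447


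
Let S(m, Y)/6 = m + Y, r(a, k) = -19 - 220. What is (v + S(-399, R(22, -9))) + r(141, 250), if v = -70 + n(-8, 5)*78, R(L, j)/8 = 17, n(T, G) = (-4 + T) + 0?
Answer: -2823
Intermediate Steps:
r(a, k) = -239
n(T, G) = -4 + T
R(L, j) = 136 (R(L, j) = 8*17 = 136)
S(m, Y) = 6*Y + 6*m (S(m, Y) = 6*(m + Y) = 6*(Y + m) = 6*Y + 6*m)
v = -1006 (v = -70 + (-4 - 8)*78 = -70 - 12*78 = -70 - 936 = -1006)
(v + S(-399, R(22, -9))) + r(141, 250) = (-1006 + (6*136 + 6*(-399))) - 239 = (-1006 + (816 - 2394)) - 239 = (-1006 - 1578) - 239 = -2584 - 239 = -2823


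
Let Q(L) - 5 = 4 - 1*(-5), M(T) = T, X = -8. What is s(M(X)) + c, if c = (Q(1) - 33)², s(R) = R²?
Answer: 425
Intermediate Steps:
Q(L) = 14 (Q(L) = 5 + (4 - 1*(-5)) = 5 + (4 + 5) = 5 + 9 = 14)
c = 361 (c = (14 - 33)² = (-19)² = 361)
s(M(X)) + c = (-8)² + 361 = 64 + 361 = 425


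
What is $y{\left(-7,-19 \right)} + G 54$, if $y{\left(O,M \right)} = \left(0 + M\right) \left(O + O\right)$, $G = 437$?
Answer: $23864$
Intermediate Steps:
$y{\left(O,M \right)} = 2 M O$ ($y{\left(O,M \right)} = M 2 O = 2 M O$)
$y{\left(-7,-19 \right)} + G 54 = 2 \left(-19\right) \left(-7\right) + 437 \cdot 54 = 266 + 23598 = 23864$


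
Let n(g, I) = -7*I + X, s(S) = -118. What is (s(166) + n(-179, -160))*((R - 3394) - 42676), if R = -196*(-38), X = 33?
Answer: -39973770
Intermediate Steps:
R = 7448
n(g, I) = 33 - 7*I (n(g, I) = -7*I + 33 = 33 - 7*I)
(s(166) + n(-179, -160))*((R - 3394) - 42676) = (-118 + (33 - 7*(-160)))*((7448 - 3394) - 42676) = (-118 + (33 + 1120))*(4054 - 42676) = (-118 + 1153)*(-38622) = 1035*(-38622) = -39973770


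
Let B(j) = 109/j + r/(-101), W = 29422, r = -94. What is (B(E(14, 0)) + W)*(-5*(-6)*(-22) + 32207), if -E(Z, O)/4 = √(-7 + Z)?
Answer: 93748724652/101 - 3438623*√7/28 ≈ 9.2788e+8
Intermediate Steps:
E(Z, O) = -4*√(-7 + Z)
B(j) = 94/101 + 109/j (B(j) = 109/j - 94/(-101) = 109/j - 94*(-1/101) = 109/j + 94/101 = 94/101 + 109/j)
(B(E(14, 0)) + W)*(-5*(-6)*(-22) + 32207) = ((94/101 + 109/((-4*√(-7 + 14)))) + 29422)*(-5*(-6)*(-22) + 32207) = ((94/101 + 109/((-4*√7))) + 29422)*(30*(-22) + 32207) = ((94/101 + 109*(-√7/28)) + 29422)*(-660 + 32207) = ((94/101 - 109*√7/28) + 29422)*31547 = (2971716/101 - 109*√7/28)*31547 = 93748724652/101 - 3438623*√7/28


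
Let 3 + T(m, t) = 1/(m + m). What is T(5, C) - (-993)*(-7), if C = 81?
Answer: -69539/10 ≈ -6953.9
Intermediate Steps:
T(m, t) = -3 + 1/(2*m) (T(m, t) = -3 + 1/(m + m) = -3 + 1/(2*m))
T(5, C) - (-993)*(-7) = (-3 + (½)/5) - (-993)*(-7) = (-3 + (½)*(⅕)) - 1*6951 = (-3 + ⅒) - 6951 = -29/10 - 6951 = -69539/10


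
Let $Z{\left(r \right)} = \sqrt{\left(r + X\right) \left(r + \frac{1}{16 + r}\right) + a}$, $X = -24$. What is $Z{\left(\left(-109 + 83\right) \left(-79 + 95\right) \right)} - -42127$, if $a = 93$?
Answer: $42127 + \frac{\sqrt{18313410}}{10} \approx 42555.0$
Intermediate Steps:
$Z{\left(r \right)} = \sqrt{93 + \left(-24 + r\right) \left(r + \frac{1}{16 + r}\right)}$ ($Z{\left(r \right)} = \sqrt{\left(r - 24\right) \left(r + \frac{1}{16 + r}\right) + 93} = \sqrt{\left(-24 + r\right) \left(r + \frac{1}{16 + r}\right) + 93} = \sqrt{93 + \left(-24 + r\right) \left(r + \frac{1}{16 + r}\right)}$)
$Z{\left(\left(-109 + 83\right) \left(-79 + 95\right) \right)} - -42127 = \sqrt{\frac{1464 + \left(\left(-109 + 83\right) \left(-79 + 95\right)\right)^{3} - 290 \left(-109 + 83\right) \left(-79 + 95\right) - 8 \left(\left(-109 + 83\right) \left(-79 + 95\right)\right)^{2}}{16 + \left(-109 + 83\right) \left(-79 + 95\right)}} - -42127 = \sqrt{\frac{1464 + \left(\left(-26\right) 16\right)^{3} - 290 \left(\left(-26\right) 16\right) - 8 \left(\left(-26\right) 16\right)^{2}}{16 - 416}} + 42127 = \sqrt{\frac{1464 + \left(-416\right)^{3} - -120640 - 8 \left(-416\right)^{2}}{16 - 416}} + 42127 = \sqrt{\frac{1464 - 71991296 + 120640 - 1384448}{-400}} + 42127 = \sqrt{- \frac{1464 - 71991296 + 120640 - 1384448}{400}} + 42127 = \sqrt{\left(- \frac{1}{400}\right) \left(-73253640\right)} + 42127 = \sqrt{\frac{1831341}{10}} + 42127 = \frac{\sqrt{18313410}}{10} + 42127 = 42127 + \frac{\sqrt{18313410}}{10}$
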